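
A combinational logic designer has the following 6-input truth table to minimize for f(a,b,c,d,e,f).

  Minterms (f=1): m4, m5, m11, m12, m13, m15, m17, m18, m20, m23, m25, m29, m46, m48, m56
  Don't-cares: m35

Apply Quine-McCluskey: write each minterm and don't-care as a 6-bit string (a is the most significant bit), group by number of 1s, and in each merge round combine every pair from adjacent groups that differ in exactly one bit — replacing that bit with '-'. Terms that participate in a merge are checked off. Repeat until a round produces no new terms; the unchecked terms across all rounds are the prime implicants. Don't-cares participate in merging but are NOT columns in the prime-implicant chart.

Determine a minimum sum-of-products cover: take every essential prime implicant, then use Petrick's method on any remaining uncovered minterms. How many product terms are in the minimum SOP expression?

Round 0: 000100✓ 000101✓ 001011✓ 001100✓ 001101✓ 001111✓ 010001✓ 010010 010100✓ 010111 011001✓ 011101✓ 100011 101110 110000✓ 111000✓
Round 1: 0-0100 0-1101 00-100✓ 00-101✓ 00010-✓ 001-11 0011-1 00110-✓ 01-001 011-01 11-000
Round 2: 00-10-
PIs = {0-0100, 0-1101, 00-10-, 001-11, 0011-1, 01-001, 010010, 010111, 011-01, 100011, 101110, 11-000}
Coverage chart:
  m4: 0-0100,00-10-
  m5: 00-10- ←essential
  m11: 001-11 ←essential
  m12: 00-10- ←essential
  m13: 0-1101,00-10-,0011-1
  m15: 001-11,0011-1
  m17: 01-001 ←essential
  m18: 010010 ←essential
  m20: 0-0100 ←essential
  m23: 010111 ←essential
  m25: 01-001,011-01
  m29: 0-1101,011-01
  m46: 101110 ←essential
  m48: 11-000 ←essential
  m56: 11-000 ←essential
Essential: 0-0100, 00-10-, 001-11, 01-001, 010010, 010111, 101110, 11-000
Petrick residual → 0-1101
Min cover (9 terms): a'c'de'f' + a'cde'f + a'b'de' + a'b'cef + a'bd'e'f + a'bc'd'ef' + a'bc'def + ab'cdef' + abd'e'f'

9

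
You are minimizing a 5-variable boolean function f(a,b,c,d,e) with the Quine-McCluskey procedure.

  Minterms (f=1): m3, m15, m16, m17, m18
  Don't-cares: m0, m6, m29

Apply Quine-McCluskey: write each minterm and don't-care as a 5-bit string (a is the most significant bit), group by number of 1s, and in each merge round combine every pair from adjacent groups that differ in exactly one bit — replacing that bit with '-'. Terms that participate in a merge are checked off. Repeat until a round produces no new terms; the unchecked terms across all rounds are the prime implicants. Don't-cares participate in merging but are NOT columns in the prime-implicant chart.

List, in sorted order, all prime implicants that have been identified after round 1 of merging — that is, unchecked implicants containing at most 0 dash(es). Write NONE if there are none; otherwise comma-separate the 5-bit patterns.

size-2^0 implicants → 00000(✓)  00011  00110  01111  10000(✓)  10001(✓)  10010(✓)  11101
size-2^1 implicants → -0000  100-0  1000-
Unchecked terms (primes): -0000, 00011, 00110, 01111, 100-0, 1000-, 11101

00011, 00110, 01111, 11101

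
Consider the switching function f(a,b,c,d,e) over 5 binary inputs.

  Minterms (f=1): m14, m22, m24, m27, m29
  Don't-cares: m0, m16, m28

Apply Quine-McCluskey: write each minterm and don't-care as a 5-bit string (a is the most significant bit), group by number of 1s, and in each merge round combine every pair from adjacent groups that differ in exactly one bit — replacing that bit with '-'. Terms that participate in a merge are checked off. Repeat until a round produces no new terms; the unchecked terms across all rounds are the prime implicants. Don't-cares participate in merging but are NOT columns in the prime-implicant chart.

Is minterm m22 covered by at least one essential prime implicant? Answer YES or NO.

Round 0: 00000✓ 01110 10000✓ 10110 11000✓ 11011 11100✓ 11101✓
Round 1: -0000 1-000 11-00 1110-
PIs = {-0000, 01110, 1-000, 10110, 11-00, 11011, 1110-}
Coverage chart:
  m14: 01110 ←essential
  m22: 10110 ←essential
  m24: 1-000,11-00
  m27: 11011 ←essential
  m29: 1110- ←essential
Essential: 01110, 10110, 11011, 1110-

YES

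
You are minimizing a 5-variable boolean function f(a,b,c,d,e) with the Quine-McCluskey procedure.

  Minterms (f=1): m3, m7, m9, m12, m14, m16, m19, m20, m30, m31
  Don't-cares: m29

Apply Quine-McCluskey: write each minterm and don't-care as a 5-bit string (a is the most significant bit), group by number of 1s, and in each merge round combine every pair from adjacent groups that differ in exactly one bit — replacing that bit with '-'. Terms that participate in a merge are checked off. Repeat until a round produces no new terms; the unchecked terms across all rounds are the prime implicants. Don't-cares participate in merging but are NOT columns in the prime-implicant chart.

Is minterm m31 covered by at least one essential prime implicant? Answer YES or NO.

size-2^0 implicants → 00011(✓)  00111(✓)  01001  01100(✓)  01110(✓)  10000(✓)  10011(✓)  10100(✓)  11101(✓)  11110(✓)  11111(✓)
size-2^1 implicants → -0011  -1110  00-11  011-0  10-00  111-1  1111-
Unchecked terms (primes): -0011, -1110, 00-11, 01001, 011-0, 10-00, 111-1, 1111-
Minterm coverage:
  m3 ⊆ -0011,00-11
  m7 ⊆ 00-11 [E]
  m9 ⊆ 01001 [E]
  m12 ⊆ 011-0 [E]
  m14 ⊆ -1110,011-0
  m16 ⊆ 10-00 [E]
  m19 ⊆ -0011 [E]
  m20 ⊆ 10-00 [E]
  m30 ⊆ -1110,1111-
  m31 ⊆ 111-1,1111-
E = {-0011, 00-11, 01001, 011-0, 10-00}

NO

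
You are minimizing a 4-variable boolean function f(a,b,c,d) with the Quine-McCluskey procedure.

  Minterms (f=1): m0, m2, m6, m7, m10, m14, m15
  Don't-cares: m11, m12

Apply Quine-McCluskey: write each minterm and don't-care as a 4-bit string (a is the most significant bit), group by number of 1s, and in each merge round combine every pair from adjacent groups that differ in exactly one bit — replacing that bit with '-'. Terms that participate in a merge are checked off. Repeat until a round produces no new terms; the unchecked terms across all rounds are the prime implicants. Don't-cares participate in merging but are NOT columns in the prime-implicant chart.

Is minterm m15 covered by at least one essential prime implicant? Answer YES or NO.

Round 0: 0000✓ 0010✓ 0110✓ 0111✓ 1010✓ 1011✓ 1100✓ 1110✓ 1111✓
Round 1: -010✓ -110✓ -111✓ 0-10✓ 00-0 011-✓ 1-10✓ 1-11✓ 101-✓ 11-0 111-✓
Round 2: --10 -11- 1-1-
PIs = {--10, -11-, 00-0, 1-1-, 11-0}
Coverage chart:
  m0: 00-0 ←essential
  m2: --10,00-0
  m6: --10,-11-
  m7: -11- ←essential
  m10: --10,1-1-
  m14: --10,-11-,1-1-,11-0
  m15: -11-,1-1-
Essential: -11-, 00-0

YES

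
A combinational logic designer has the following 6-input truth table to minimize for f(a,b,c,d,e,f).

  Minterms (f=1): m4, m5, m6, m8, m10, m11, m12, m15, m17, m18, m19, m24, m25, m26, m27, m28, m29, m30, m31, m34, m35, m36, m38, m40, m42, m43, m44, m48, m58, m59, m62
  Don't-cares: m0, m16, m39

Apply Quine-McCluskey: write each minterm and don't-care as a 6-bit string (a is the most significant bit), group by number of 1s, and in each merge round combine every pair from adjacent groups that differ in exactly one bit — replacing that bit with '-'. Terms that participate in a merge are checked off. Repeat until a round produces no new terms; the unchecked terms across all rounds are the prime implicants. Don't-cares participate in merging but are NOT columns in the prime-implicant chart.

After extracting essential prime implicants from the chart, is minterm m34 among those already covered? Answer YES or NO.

NO

Round 0: 000000✓ 000100✓ 000101✓ 000110✓ 001000✓ 001010✓ 001011✓ 001100✓ 001111✓ 010000✓ 010001✓ 010010✓ 010011✓ 011000✓ 011001✓ 011010✓ 011011✓ 011100✓ 011101✓ 011110✓ 011111✓ 100010✓ 100011✓ 100100✓ 100110✓ 100111✓ 101000✓ 101010✓ 101011✓ 101100✓ 110000✓ 111010✓ 111011✓ 111110✓
Round 1: -00100✓ -00110✓ -01000✓ -01010✓ -01011✓ -01100✓ -10000 -11010✓ -11011✓ -11110✓ 0-0000✓ 0-1000✓ 0-1010✓ 0-1011✓ 0-1100✓ 0-1111✓ 00-000✓ 00-100✓ 000-00✓ 0001-0✓ 00010- 001-00✓ 001-11✓ 0010-0✓ 00101-✓ 01-000✓ 01-001✓ 01-010✓ 01-011✓ 0100-0✓ 0100-1✓ 01000-✓ 01001-✓ 011-00✓ 011-01✓ 011-10✓ 011-11✓ 0110-0✓ 0110-1✓ 01100-✓ 01101-✓ 0111-0✓ 0111-1✓ 01110-✓ 01111-✓ 1-1010✓ 1-1011✓ 10-010✓ 10-011✓ 10-100✓ 100-10✓ 100-11✓ 10001-✓ 1001-0✓ 10011-✓ 101-00✓ 1010-0✓ 10101-✓ 111-10✓ 11101-✓
Round 2: --1010✓ --1011✓ -0-100 -001-0 -01-00 -010-0 -0101-✓ -11-10 -1101-✓ 0--000 0-1-00 0-1-11 0-10-0 0-101-✓ 00--00 01-0-0✓ 01-0-1✓ 01-00-✓ 01-01-✓ 0100--✓ 011--0✓ 011--1✓ 011-0-✓ 011-1-✓ 0110--✓ 0111--✓ 1-101-✓ 10-01- 100-1-
Round 3: --101- 01-0-- 011---
PIs = {--101-, -0-100, -001-0, -01-00, -010-0, -10000, -11-10, 0--000, 0-1-00, 0-1-11, 0-10-0, 00--00, 00010-, 01-0--, 011---, 10-01-, 100-1-}
Coverage chart:
  m4: -0-100,-001-0,00--00,00010-
  m5: 00010- ←essential
  m6: -001-0 ←essential
  m8: -01-00,-010-0,0--000,0-1-00,0-10-0,00--00
  m10: --101-,-010-0,0-10-0
  m11: --101-,0-1-11
  m12: -0-100,-01-00,0-1-00,00--00
  m15: 0-1-11 ←essential
  m17: 01-0-- ←essential
  m18: 01-0-- ←essential
  m19: 01-0-- ←essential
  m24: 0--000,0-1-00,0-10-0,01-0--,011---
  m25: 01-0--,011---
  m26: --101-,-11-10,0-10-0,01-0--,011---
  m27: --101-,0-1-11,01-0--,011---
  m28: 0-1-00,011---
  m29: 011--- ←essential
  m30: -11-10,011---
  m31: 0-1-11,011---
  m34: 10-01-,100-1-
  m35: 10-01-,100-1-
  m36: -0-100,-001-0
  m38: -001-0,100-1-
  m40: -01-00,-010-0
  m42: --101-,-010-0,10-01-
  m43: --101-,10-01-
  m44: -0-100,-01-00
  m48: -10000 ←essential
  m58: --101-,-11-10
  m59: --101- ←essential
  m62: -11-10 ←essential
Essential: --101-, -001-0, -10000, -11-10, 0-1-11, 00010-, 01-0--, 011---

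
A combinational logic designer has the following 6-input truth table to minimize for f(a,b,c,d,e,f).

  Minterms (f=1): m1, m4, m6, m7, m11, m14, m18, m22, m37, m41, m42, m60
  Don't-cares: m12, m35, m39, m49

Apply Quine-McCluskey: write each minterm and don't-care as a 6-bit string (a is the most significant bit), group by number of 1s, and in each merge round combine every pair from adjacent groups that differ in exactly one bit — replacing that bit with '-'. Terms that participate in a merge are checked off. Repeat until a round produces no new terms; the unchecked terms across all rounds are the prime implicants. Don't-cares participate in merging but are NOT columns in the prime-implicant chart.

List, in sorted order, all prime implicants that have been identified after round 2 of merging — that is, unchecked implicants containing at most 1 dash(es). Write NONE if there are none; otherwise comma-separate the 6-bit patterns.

-00111, 0-0110, 000001, 00011-, 001011, 010-10, 100-11, 1001-1, 101001, 101010, 110001, 111100

[col 0] 000001, 000100*, 000110*, 000111*, 001011, 001100*, 001110*, 010010*, 010110*, 100011*, 100101*, 100111*, 101001, 101010, 110001, 111100
[col 1] -00111, 0-0110, 00-100*, 00-110*, 0001-0*, 00011-, 0011-0*, 010-10, 100-11, 1001-1
[col 2] 00-1-0
Prime implicants: -00111, 0-0110, 00-1-0, 000001, 00011-, 001011, 010-10, 100-11, 1001-1, 101001, 101010, 110001, 111100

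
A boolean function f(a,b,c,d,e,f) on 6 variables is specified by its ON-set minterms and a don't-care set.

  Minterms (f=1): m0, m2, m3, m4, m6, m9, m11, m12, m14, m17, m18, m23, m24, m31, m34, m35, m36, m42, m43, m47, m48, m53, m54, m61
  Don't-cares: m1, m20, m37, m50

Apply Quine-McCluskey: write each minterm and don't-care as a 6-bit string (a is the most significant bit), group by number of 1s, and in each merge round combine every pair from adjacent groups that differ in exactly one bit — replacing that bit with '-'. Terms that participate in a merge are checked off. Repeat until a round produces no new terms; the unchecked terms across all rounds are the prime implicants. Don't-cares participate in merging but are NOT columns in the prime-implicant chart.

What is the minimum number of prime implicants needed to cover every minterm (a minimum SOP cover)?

13

Round 0: 000000✓ 000001✓ 000010✓ 000011✓ 000100✓ 000110✓ 001001✓ 001011✓ 001100✓ 001110✓ 010001✓ 010010✓ 010100✓ 010111✓ 011000 011111✓ 100010✓ 100011✓ 100100✓ 100101✓ 101010✓ 101011✓ 101111✓ 110000✓ 110010✓ 110101✓ 110110✓ 111101✓
Round 1: -00010✓ -00011✓ -00100 -01011✓ -10010✓ 0-0001 0-0010✓ 0-0100 00-001✓ 00-011✓ 00-100✓ 00-110✓ 000-00✓ 000-10✓ 0000-0✓ 0000-1✓ 00000-✓ 00001-✓ 0001-0✓ 0010-1✓ 0011-0✓ 01-111 1-0010✓ 1-0101 10-010✓ 10-011✓ 10001-✓ 10010- 101-11 10101-✓ 11-101 110-10 1100-0
Round 2: --0010 -0-011 -0001- 00-0-1 00-1-0 000--0 0000-- 10-01-
PIs = {--0010, -0-011, -0001-, -00100, 0-0001, 0-0100, 00-0-1, 00-1-0, 000--0, 0000--, 01-111, 011000, 1-0101, 10-01-, 10010-, 101-11, 11-101, 110-10, 1100-0}
Coverage chart:
  m0: 000--0,0000--
  m2: --0010,-0001-,000--0,0000--
  m3: -0-011,-0001-,00-0-1,0000--
  m4: -00100,0-0100,00-1-0,000--0
  m6: 00-1-0,000--0
  m9: 00-0-1 ←essential
  m11: -0-011,00-0-1
  m12: 00-1-0 ←essential
  m14: 00-1-0 ←essential
  m17: 0-0001 ←essential
  m18: --0010 ←essential
  m23: 01-111 ←essential
  m24: 011000 ←essential
  m31: 01-111 ←essential
  m34: --0010,-0001-,10-01-
  m35: -0-011,-0001-,10-01-
  m36: -00100,10010-
  m42: 10-01- ←essential
  m43: -0-011,10-01-,101-11
  m47: 101-11 ←essential
  m48: 1100-0 ←essential
  m53: 1-0101,11-101
  m54: 110-10 ←essential
  m61: 11-101 ←essential
Essential: --0010, 0-0001, 00-0-1, 00-1-0, 01-111, 011000, 10-01-, 101-11, 11-101, 110-10, 1100-0
Petrick residual → -00100, 000--0
Min cover (13 terms): c'd'ef' + b'c'de'f' + a'c'd'e'f + a'b'd'f + a'b'df' + a'b'c'f' + a'bdef + a'bcd'e'f' + ab'd'e + ab'cef + abde'f + abc'ef' + abc'd'f'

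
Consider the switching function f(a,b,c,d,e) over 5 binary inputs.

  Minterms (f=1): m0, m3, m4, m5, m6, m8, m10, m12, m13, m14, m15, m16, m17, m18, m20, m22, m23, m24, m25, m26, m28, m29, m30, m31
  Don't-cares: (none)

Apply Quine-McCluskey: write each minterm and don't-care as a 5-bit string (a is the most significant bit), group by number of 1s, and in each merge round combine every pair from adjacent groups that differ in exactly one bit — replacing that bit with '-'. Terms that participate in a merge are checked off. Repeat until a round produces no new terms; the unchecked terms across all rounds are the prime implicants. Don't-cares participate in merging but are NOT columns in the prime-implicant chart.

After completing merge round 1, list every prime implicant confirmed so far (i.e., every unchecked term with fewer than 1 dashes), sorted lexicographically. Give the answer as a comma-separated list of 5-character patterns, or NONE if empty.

00011

[col 0] 00000*, 00011, 00100*, 00101*, 00110*, 01000*, 01010*, 01100*, 01101*, 01110*, 01111*, 10000*, 10001*, 10010*, 10100*, 10110*, 10111*, 11000*, 11001*, 11010*, 11100*, 11101*, 11110*, 11111*
[col 1] -0000*, -0100*, -0110*, -1000*, -1010*, -1100*, -1101*, -1110*, -1111*, 0-000*, 0-100*, 0-101*, 0-110*, 00-00*, 001-0*, 0010-*, 01-00*, 01-10*, 010-0*, 011-0*, 011-1*, 0110-*, 0111-*, 1-000*, 1-001*, 1-010*, 1-100*, 1-110*, 1-111*, 10-00*, 10-10*, 100-0*, 1000-*, 101-0*, 1011-*, 11-00*, 11-01*, 11-10*, 110-0*, 1100-*, 111-0*, 111-1*, 1110-*, 1111-*
[col 2] --000*, --100*, --110*, -0-00*, -01-0*, -1-00*, -1-10*, -10-0*, -11-0*, -11-1*, -110-*, -111-*, 0--00*, 0-1-0*, 0-10-, 01--0*, 011--*, 1--00*, 1--10*, 1-0-0*, 1-00-, 1-1-0*, 1-11-, 10--0*, 11--0*, 11-0-, 111--*
[col 3] ---00, --1-0, -1--0, -11--, 1---0
Prime implicants: ---00, --1-0, -1--0, -11--, 0-10-, 00011, 1---0, 1-00-, 1-11-, 11-0-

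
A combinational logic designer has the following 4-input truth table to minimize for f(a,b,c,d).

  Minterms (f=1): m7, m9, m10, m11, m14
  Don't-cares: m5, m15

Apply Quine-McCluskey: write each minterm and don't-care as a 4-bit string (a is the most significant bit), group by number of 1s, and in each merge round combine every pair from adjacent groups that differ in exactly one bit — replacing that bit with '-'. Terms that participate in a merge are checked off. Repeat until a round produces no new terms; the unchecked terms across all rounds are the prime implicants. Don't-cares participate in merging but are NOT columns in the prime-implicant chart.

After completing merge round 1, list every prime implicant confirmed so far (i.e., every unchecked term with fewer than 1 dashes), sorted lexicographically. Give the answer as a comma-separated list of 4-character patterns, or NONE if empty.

size-2^0 implicants → 0101(✓)  0111(✓)  1001(✓)  1010(✓)  1011(✓)  1110(✓)  1111(✓)
size-2^1 implicants → -111  01-1  1-10(✓)  1-11(✓)  10-1  101-(✓)  111-(✓)
size-2^2 implicants → 1-1-
Unchecked terms (primes): -111, 01-1, 1-1-, 10-1

NONE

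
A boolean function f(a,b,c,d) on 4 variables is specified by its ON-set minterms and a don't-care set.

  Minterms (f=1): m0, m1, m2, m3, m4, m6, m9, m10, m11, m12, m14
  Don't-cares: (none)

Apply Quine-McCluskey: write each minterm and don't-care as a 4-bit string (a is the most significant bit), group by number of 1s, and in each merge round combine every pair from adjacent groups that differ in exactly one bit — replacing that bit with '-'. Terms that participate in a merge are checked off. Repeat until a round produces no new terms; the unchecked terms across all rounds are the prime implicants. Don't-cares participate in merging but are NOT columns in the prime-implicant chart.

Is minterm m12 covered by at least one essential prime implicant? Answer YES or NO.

YES

[col 0] 0000*, 0001*, 0010*, 0011*, 0100*, 0110*, 1001*, 1010*, 1011*, 1100*, 1110*
[col 1] -001*, -010*, -011*, -100*, -110*, 0-00*, 0-10*, 00-0*, 00-1*, 000-*, 001-*, 01-0*, 1-10*, 10-1*, 101-*, 11-0*
[col 2] --10, -0-1, -01-, -1-0, 0--0, 00--
Prime implicants: --10, -0-1, -01-, -1-0, 0--0, 00--
PI chart (minterm → PIs covering it):
  0 | 0--0,00--
  1 | -0-1,00--
  2 | --10,-01-,0--0,00--
  3 | -0-1,-01-,00--
  4 | -1-0,0--0
  6 | --10,-1-0,0--0
  9 | -0-1  (sole → essential)
  10 | --10,-01-
  11 | -0-1,-01-
  12 | -1-0  (sole → essential)
  14 | --10,-1-0
Essential prime implicants: -0-1, -1-0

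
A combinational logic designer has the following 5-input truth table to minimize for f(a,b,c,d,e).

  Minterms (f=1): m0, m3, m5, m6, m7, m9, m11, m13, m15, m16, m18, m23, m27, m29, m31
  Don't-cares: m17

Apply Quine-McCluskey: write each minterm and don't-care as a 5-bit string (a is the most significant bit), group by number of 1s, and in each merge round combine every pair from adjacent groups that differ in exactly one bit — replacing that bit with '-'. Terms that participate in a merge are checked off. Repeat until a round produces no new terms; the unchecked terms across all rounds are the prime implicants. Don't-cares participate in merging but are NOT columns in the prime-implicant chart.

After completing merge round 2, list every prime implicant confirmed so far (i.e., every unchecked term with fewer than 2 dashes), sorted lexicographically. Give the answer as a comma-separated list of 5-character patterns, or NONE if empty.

Round 0: 00000✓ 00011✓ 00101✓ 00110✓ 00111✓ 01001✓ 01011✓ 01101✓ 01111✓ 10000✓ 10001✓ 10010✓ 10111✓ 11011✓ 11101✓ 11111✓
Round 1: -0000 -0111✓ -1011✓ -1101✓ -1111✓ 0-011✓ 0-101✓ 0-111✓ 00-11✓ 001-1✓ 0011- 01-01✓ 01-11✓ 010-1✓ 011-1✓ 1-111✓ 100-0 1000- 11-11✓ 111-1✓
Round 2: --111 -1-11 -11-1 0--11 0-1-1 01--1
PIs = {--111, -0000, -1-11, -11-1, 0--11, 0-1-1, 0011-, 01--1, 100-0, 1000-}

-0000, 0011-, 100-0, 1000-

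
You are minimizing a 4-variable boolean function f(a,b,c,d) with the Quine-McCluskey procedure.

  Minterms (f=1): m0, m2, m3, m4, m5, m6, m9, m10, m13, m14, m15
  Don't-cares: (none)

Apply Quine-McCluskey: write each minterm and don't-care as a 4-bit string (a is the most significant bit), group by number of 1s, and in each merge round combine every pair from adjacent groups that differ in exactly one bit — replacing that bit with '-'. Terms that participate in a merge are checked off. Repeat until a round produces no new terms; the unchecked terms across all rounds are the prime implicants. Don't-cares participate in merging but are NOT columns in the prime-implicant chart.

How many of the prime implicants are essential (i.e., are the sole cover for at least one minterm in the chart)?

4

size-2^0 implicants → 0000(✓)  0010(✓)  0011(✓)  0100(✓)  0101(✓)  0110(✓)  1001(✓)  1010(✓)  1101(✓)  1110(✓)  1111(✓)
size-2^1 implicants → -010(✓)  -101  -110(✓)  0-00(✓)  0-10(✓)  00-0(✓)  001-  01-0(✓)  010-  1-01  1-10(✓)  11-1  111-
size-2^2 implicants → --10  0--0
Unchecked terms (primes): --10, -101, 0--0, 001-, 010-, 1-01, 11-1, 111-
Minterm coverage:
  m0 ⊆ 0--0 [E]
  m2 ⊆ --10,0--0,001-
  m3 ⊆ 001- [E]
  m4 ⊆ 0--0,010-
  m5 ⊆ -101,010-
  m6 ⊆ --10,0--0
  m9 ⊆ 1-01 [E]
  m10 ⊆ --10 [E]
  m13 ⊆ -101,1-01,11-1
  m14 ⊆ --10,111-
  m15 ⊆ 11-1,111-
E = {--10, 0--0, 001-, 1-01}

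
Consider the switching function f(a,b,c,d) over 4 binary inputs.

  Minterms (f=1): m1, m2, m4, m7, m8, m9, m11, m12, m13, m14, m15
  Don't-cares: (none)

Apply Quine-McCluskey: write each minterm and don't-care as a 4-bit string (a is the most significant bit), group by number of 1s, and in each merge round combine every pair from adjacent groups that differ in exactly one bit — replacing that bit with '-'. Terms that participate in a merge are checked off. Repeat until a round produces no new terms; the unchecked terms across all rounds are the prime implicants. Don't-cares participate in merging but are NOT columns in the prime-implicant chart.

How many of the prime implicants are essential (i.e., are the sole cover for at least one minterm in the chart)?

size-2^0 implicants → 0001(✓)  0010  0100(✓)  0111(✓)  1000(✓)  1001(✓)  1011(✓)  1100(✓)  1101(✓)  1110(✓)  1111(✓)
size-2^1 implicants → -001  -100  -111  1-00(✓)  1-01(✓)  1-11(✓)  10-1(✓)  100-(✓)  11-0(✓)  11-1(✓)  110-(✓)  111-(✓)
size-2^2 implicants → 1--1  1-0-  11--
Unchecked terms (primes): -001, -100, -111, 0010, 1--1, 1-0-, 11--
Minterm coverage:
  m1 ⊆ -001 [E]
  m2 ⊆ 0010 [E]
  m4 ⊆ -100 [E]
  m7 ⊆ -111 [E]
  m8 ⊆ 1-0- [E]
  m9 ⊆ -001,1--1,1-0-
  m11 ⊆ 1--1 [E]
  m12 ⊆ -100,1-0-,11--
  m13 ⊆ 1--1,1-0-,11--
  m14 ⊆ 11-- [E]
  m15 ⊆ -111,1--1,11--
E = {-001, -100, -111, 0010, 1--1, 1-0-, 11--}

7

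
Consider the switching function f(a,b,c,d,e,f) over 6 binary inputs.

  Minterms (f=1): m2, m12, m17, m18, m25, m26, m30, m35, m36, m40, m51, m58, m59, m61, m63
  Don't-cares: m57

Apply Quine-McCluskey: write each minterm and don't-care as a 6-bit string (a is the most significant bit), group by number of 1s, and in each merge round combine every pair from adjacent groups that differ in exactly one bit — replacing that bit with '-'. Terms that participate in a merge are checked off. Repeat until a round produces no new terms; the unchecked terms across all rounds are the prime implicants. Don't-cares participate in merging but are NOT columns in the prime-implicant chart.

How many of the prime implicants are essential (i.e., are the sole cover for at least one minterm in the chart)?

[col 0] 000010*, 001100, 010001*, 010010*, 011001*, 011010*, 011110*, 100011*, 100100, 101000, 110011*, 111001*, 111010*, 111011*, 111101*, 111111*
[col 1] -11001, -11010, 0-0010, 01-001, 01-010, 011-10, 1-0011, 11-011, 111-01*, 111-11*, 1110-1*, 11101-, 1111-1*
[col 2] 111--1
Prime implicants: -11001, -11010, 0-0010, 001100, 01-001, 01-010, 011-10, 1-0011, 100100, 101000, 11-011, 111--1, 11101-
PI chart (minterm → PIs covering it):
  2 | 0-0010  (sole → essential)
  12 | 001100  (sole → essential)
  17 | 01-001  (sole → essential)
  18 | 0-0010,01-010
  25 | -11001,01-001
  26 | -11010,01-010,011-10
  30 | 011-10  (sole → essential)
  35 | 1-0011  (sole → essential)
  36 | 100100  (sole → essential)
  40 | 101000  (sole → essential)
  51 | 1-0011,11-011
  58 | -11010,11101-
  59 | 11-011,111--1,11101-
  61 | 111--1  (sole → essential)
  63 | 111--1  (sole → essential)
Essential prime implicants: 0-0010, 001100, 01-001, 011-10, 1-0011, 100100, 101000, 111--1

8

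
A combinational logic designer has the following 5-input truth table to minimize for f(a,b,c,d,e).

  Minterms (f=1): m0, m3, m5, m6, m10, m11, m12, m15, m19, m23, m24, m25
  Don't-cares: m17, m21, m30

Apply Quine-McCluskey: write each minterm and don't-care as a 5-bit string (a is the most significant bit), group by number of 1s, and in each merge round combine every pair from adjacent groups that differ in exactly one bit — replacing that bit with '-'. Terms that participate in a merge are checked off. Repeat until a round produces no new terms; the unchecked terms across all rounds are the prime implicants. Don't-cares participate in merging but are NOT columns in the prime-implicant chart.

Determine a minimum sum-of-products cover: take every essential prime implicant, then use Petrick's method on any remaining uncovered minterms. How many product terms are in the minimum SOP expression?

[col 0] 00000, 00011*, 00101*, 00110, 01010*, 01011*, 01100, 01111*, 10001*, 10011*, 10101*, 10111*, 11000*, 11001*, 11110
[col 1] -0011, -0101, 0-011, 01-11, 0101-, 1-001, 10-01*, 10-11*, 100-1*, 101-1*, 1100-
[col 2] 10--1
Prime implicants: -0011, -0101, 0-011, 00000, 00110, 01-11, 0101-, 01100, 1-001, 10--1, 1100-, 11110
PI chart (minterm → PIs covering it):
  0 | 00000  (sole → essential)
  3 | -0011,0-011
  5 | -0101  (sole → essential)
  6 | 00110  (sole → essential)
  10 | 0101-  (sole → essential)
  11 | 0-011,01-11,0101-
  12 | 01100  (sole → essential)
  15 | 01-11  (sole → essential)
  19 | -0011,10--1
  23 | 10--1  (sole → essential)
  24 | 1100-  (sole → essential)
  25 | 1-001,1100-
Essential prime implicants: -0101, 00000, 00110, 01-11, 0101-, 01100, 10--1, 1100-
Petrick residual → -0011
Minimum SOP uses 9 PIs: b'c'de + b'cd'e + a'b'c'd'e' + a'b'cde' + a'bde + a'bc'd + a'bcd'e' + ab'e + abc'd'

9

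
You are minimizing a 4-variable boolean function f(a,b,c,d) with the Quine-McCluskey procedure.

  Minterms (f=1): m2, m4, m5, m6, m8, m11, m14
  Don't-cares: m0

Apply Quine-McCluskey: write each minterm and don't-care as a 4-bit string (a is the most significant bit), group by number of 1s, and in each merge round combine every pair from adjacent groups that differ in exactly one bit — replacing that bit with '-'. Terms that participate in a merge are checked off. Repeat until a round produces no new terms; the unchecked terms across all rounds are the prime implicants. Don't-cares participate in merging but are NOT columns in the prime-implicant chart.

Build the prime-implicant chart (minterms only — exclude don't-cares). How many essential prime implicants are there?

5

[col 0] 0000*, 0010*, 0100*, 0101*, 0110*, 1000*, 1011, 1110*
[col 1] -000, -110, 0-00*, 0-10*, 00-0*, 01-0*, 010-
[col 2] 0--0
Prime implicants: -000, -110, 0--0, 010-, 1011
PI chart (minterm → PIs covering it):
  2 | 0--0  (sole → essential)
  4 | 0--0,010-
  5 | 010-  (sole → essential)
  6 | -110,0--0
  8 | -000  (sole → essential)
  11 | 1011  (sole → essential)
  14 | -110  (sole → essential)
Essential prime implicants: -000, -110, 0--0, 010-, 1011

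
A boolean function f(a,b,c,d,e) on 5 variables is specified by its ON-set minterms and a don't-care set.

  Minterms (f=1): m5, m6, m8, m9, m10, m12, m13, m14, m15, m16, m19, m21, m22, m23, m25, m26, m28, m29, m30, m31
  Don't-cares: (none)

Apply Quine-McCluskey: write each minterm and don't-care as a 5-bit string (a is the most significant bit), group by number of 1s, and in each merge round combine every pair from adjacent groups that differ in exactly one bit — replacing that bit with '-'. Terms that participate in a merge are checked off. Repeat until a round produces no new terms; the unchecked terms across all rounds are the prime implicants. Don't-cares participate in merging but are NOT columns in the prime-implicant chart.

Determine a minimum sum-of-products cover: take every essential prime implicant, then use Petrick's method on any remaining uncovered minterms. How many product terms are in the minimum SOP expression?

Round 0: 00101✓ 00110✓ 01000✓ 01001✓ 01010✓ 01100✓ 01101✓ 01110✓ 01111✓ 10000 10011✓ 10101✓ 10110✓ 10111✓ 11001✓ 11010✓ 11100✓ 11101✓ 11110✓ 11111✓
Round 1: -0101✓ -0110✓ -1001✓ -1010✓ -1100✓ -1101✓ -1110✓ -1111✓ 0-101✓ 0-110✓ 01-00✓ 01-01✓ 01-10✓ 010-0✓ 0100-✓ 011-0✓ 011-1✓ 0110-✓ 0111-✓ 1-101✓ 1-110✓ 1-111✓ 10-11 101-1✓ 1011-✓ 11-01✓ 11-10✓ 111-0✓ 111-1✓ 1110-✓ 1111-✓
Round 2: --101 --110 -1-01 -1-10 -11-0✓ -11-1✓ -110-✓ -111-✓ 01--0 01-0- 011--✓ 1-1-1 1-11- 111--✓
Round 3: -11--
PIs = {--101, --110, -1-01, -1-10, -11--, 01--0, 01-0-, 1-1-1, 1-11-, 10-11, 10000}
Coverage chart:
  m5: --101 ←essential
  m6: --110 ←essential
  m8: 01--0,01-0-
  m9: -1-01,01-0-
  m10: -1-10,01--0
  m12: -11--,01--0,01-0-
  m13: --101,-1-01,-11--,01-0-
  m14: --110,-1-10,-11--,01--0
  m15: -11-- ←essential
  m16: 10000 ←essential
  m19: 10-11 ←essential
  m21: --101,1-1-1
  m22: --110,1-11-
  m23: 1-1-1,1-11-,10-11
  m25: -1-01 ←essential
  m26: -1-10 ←essential
  m28: -11-- ←essential
  m29: --101,-1-01,-11--,1-1-1
  m30: --110,-1-10,-11--,1-11-
  m31: -11--,1-1-1,1-11-
Essential: --101, --110, -1-01, -1-10, -11--, 10-11, 10000
Petrick residual → 01--0
Min cover (8 terms): cd'e + cde' + bd'e + bde' + bc + a'be' + ab'de + ab'c'd'e'

8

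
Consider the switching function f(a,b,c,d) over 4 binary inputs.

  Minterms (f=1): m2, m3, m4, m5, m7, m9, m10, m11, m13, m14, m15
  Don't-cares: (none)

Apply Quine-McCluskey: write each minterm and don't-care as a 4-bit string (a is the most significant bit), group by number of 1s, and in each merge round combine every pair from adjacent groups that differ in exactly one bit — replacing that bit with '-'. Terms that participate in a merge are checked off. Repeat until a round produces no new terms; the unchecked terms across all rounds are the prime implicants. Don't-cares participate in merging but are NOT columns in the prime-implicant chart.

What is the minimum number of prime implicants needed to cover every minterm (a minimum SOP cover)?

[col 0] 0010*, 0011*, 0100*, 0101*, 0111*, 1001*, 1010*, 1011*, 1101*, 1110*, 1111*
[col 1] -010*, -011*, -101*, -111*, 0-11*, 001-*, 01-1*, 010-, 1-01*, 1-10*, 1-11*, 10-1*, 101-*, 11-1*, 111-*
[col 2] --11, -01-, -1-1, 1--1, 1-1-
Prime implicants: --11, -01-, -1-1, 010-, 1--1, 1-1-
PI chart (minterm → PIs covering it):
  2 | -01-  (sole → essential)
  3 | --11,-01-
  4 | 010-  (sole → essential)
  5 | -1-1,010-
  7 | --11,-1-1
  9 | 1--1  (sole → essential)
  10 | -01-,1-1-
  11 | --11,-01-,1--1,1-1-
  13 | -1-1,1--1
  14 | 1-1-  (sole → essential)
  15 | --11,-1-1,1--1,1-1-
Essential prime implicants: -01-, 010-, 1--1, 1-1-
Petrick residual → --11
Minimum SOP uses 5 PIs: cd + b'c + a'bc' + ad + ac

5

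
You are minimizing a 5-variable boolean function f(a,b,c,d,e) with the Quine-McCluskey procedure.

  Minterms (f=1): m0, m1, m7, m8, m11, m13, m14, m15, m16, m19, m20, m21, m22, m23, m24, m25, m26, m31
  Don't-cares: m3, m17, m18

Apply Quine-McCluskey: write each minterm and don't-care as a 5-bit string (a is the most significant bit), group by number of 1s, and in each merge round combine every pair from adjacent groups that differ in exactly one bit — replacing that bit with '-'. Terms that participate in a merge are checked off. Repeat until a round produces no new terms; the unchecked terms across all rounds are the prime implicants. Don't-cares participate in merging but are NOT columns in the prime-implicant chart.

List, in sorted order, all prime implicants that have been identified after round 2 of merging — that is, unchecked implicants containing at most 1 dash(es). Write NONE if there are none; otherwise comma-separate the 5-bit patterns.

[col 0] 00000*, 00001*, 00011*, 00111*, 01000*, 01011*, 01101*, 01110*, 01111*, 10000*, 10001*, 10010*, 10011*, 10100*, 10101*, 10110*, 10111*, 11000*, 11001*, 11010*, 11111*
[col 1] -0000*, -0001*, -0011*, -0111*, -1000*, -1111*, 0-000*, 0-011*, 0-111*, 00-11*, 000-1*, 0000-*, 01-11*, 011-1, 0111-, 1-000*, 1-001*, 1-010*, 1-111*, 10-00*, 10-01*, 10-10*, 10-11*, 100-0*, 100-1*, 1000-*, 1001-*, 101-0*, 101-1*, 1010-*, 1011-*, 110-0*, 1100-*
[col 2] --000, --111, -0-11, -00-1, -000-, 0--11, 1-0-0, 1-00-, 10--0*, 10--1*, 10-0-*, 10-1-*, 100--*, 101--*
[col 3] 10---
Prime implicants: --000, --111, -0-11, -00-1, -000-, 0--11, 011-1, 0111-, 1-0-0, 1-00-, 10---

011-1, 0111-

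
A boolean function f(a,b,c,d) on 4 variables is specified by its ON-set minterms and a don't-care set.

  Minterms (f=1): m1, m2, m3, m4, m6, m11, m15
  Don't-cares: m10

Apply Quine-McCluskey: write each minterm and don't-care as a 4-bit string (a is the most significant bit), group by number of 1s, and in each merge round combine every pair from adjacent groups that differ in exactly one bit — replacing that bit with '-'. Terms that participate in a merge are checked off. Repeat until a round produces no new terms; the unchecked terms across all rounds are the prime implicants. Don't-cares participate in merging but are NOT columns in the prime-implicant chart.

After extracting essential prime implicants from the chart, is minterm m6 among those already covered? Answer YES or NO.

[col 0] 0001*, 0010*, 0011*, 0100*, 0110*, 1010*, 1011*, 1111*
[col 1] -010*, -011*, 0-10, 00-1, 001-*, 01-0, 1-11, 101-*
[col 2] -01-
Prime implicants: -01-, 0-10, 00-1, 01-0, 1-11
PI chart (minterm → PIs covering it):
  1 | 00-1  (sole → essential)
  2 | -01-,0-10
  3 | -01-,00-1
  4 | 01-0  (sole → essential)
  6 | 0-10,01-0
  11 | -01-,1-11
  15 | 1-11  (sole → essential)
Essential prime implicants: 00-1, 01-0, 1-11

YES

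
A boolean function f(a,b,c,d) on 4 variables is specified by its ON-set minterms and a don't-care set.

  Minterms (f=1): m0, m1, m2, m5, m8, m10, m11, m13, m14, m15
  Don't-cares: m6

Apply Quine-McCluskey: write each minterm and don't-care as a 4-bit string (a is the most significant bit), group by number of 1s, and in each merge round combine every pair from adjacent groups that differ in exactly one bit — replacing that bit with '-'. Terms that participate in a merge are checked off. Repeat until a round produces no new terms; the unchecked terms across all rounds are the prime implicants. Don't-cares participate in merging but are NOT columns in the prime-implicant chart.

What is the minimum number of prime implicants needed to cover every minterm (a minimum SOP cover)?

4

[col 0] 0000*, 0001*, 0010*, 0101*, 0110*, 1000*, 1010*, 1011*, 1101*, 1110*, 1111*
[col 1] -000*, -010*, -101, -110*, 0-01, 0-10*, 00-0*, 000-, 1-10*, 1-11*, 10-0*, 101-*, 11-1, 111-*
[col 2] --10, -0-0, 1-1-
Prime implicants: --10, -0-0, -101, 0-01, 000-, 1-1-, 11-1
PI chart (minterm → PIs covering it):
  0 | -0-0,000-
  1 | 0-01,000-
  2 | --10,-0-0
  5 | -101,0-01
  8 | -0-0  (sole → essential)
  10 | --10,-0-0,1-1-
  11 | 1-1-  (sole → essential)
  13 | -101,11-1
  14 | --10,1-1-
  15 | 1-1-,11-1
Essential prime implicants: -0-0, 1-1-
Petrick residual → -101, 0-01
Minimum SOP uses 4 PIs: b'd' + bc'd + a'c'd + ac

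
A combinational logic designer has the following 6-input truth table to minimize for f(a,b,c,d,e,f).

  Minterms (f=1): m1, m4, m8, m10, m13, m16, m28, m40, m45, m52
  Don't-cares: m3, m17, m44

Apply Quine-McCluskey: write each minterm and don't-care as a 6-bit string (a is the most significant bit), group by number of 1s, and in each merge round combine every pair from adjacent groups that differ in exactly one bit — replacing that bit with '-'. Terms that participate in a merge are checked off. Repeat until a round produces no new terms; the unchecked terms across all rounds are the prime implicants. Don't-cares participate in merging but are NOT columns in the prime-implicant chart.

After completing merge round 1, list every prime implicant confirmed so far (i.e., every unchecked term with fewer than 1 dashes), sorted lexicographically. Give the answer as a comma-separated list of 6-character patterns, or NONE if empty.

[col 0] 000001*, 000011*, 000100, 001000*, 001010*, 001101*, 010000*, 010001*, 011100, 101000*, 101100*, 101101*, 110100
[col 1] -01000, -01101, 0-0001, 0000-1, 0010-0, 01000-, 101-00, 10110-
Prime implicants: -01000, -01101, 0-0001, 0000-1, 000100, 0010-0, 01000-, 011100, 101-00, 10110-, 110100

000100, 011100, 110100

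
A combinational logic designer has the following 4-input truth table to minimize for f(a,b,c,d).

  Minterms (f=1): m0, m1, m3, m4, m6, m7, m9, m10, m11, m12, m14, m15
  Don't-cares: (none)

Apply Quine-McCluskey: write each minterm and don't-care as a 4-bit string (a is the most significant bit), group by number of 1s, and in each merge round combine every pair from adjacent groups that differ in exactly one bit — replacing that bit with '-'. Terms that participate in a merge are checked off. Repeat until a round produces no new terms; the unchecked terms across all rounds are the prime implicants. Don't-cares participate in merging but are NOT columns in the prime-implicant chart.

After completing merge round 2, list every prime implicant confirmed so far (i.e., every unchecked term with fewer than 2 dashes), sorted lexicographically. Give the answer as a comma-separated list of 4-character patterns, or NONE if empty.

size-2^0 implicants → 0000(✓)  0001(✓)  0011(✓)  0100(✓)  0110(✓)  0111(✓)  1001(✓)  1010(✓)  1011(✓)  1100(✓)  1110(✓)  1111(✓)
size-2^1 implicants → -001(✓)  -011(✓)  -100(✓)  -110(✓)  -111(✓)  0-00  0-11(✓)  00-1(✓)  000-  01-0(✓)  011-(✓)  1-10(✓)  1-11(✓)  10-1(✓)  101-(✓)  11-0(✓)  111-(✓)
size-2^2 implicants → --11  -0-1  -1-0  -11-  1-1-
Unchecked terms (primes): --11, -0-1, -1-0, -11-, 0-00, 000-, 1-1-

0-00, 000-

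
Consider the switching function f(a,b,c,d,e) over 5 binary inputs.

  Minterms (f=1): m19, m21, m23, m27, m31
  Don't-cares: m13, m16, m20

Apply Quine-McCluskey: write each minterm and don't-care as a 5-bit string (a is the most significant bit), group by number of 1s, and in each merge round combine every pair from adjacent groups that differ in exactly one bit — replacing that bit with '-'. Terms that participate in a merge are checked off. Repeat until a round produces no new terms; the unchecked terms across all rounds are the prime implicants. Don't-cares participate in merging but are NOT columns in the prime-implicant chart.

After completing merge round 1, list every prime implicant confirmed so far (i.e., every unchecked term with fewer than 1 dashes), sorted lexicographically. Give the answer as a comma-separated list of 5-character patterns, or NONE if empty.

01101

size-2^0 implicants → 01101  10000(✓)  10011(✓)  10100(✓)  10101(✓)  10111(✓)  11011(✓)  11111(✓)
size-2^1 implicants → 1-011(✓)  1-111(✓)  10-00  10-11(✓)  101-1  1010-  11-11(✓)
size-2^2 implicants → 1--11
Unchecked terms (primes): 01101, 1--11, 10-00, 101-1, 1010-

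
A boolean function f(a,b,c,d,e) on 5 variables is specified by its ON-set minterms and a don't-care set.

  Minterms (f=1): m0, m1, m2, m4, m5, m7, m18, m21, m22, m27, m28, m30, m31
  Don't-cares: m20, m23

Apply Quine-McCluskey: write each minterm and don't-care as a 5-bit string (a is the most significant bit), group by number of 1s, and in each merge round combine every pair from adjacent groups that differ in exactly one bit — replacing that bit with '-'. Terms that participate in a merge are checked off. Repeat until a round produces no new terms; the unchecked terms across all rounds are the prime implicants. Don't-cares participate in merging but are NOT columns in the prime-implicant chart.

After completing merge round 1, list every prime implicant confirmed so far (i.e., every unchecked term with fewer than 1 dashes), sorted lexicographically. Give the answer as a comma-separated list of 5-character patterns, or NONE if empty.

NONE

[col 0] 00000*, 00001*, 00010*, 00100*, 00101*, 00111*, 10010*, 10100*, 10101*, 10110*, 10111*, 11011*, 11100*, 11110*, 11111*
[col 1] -0010, -0100*, -0101*, -0111*, 00-00*, 00-01*, 000-0, 0000-*, 001-1*, 0010-*, 1-100*, 1-110*, 1-111*, 10-10, 101-0*, 101-1*, 1010-*, 1011-*, 11-11, 111-0*, 1111-*
[col 2] -01-1, -010-, 00-0-, 1-1-0, 1-11-, 101--
Prime implicants: -0010, -01-1, -010-, 00-0-, 000-0, 1-1-0, 1-11-, 10-10, 101--, 11-11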